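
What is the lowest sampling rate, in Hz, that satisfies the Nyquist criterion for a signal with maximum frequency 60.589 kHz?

121,178 Hz

Minimum sample rate = 2 × 60,589 Hz = 121,178 Hz.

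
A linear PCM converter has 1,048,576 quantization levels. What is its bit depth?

log2(1,048,576) = 20.

20 bits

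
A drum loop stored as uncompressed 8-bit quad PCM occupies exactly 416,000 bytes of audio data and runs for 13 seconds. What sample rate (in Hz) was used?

8,000 Hz

Bytes = sample_rate × seconds × bytes_per_sample × channels.
sample_rate = 416,000 / (13 × 1 × 4) = 416,000 / 52 = 8,000 Hz.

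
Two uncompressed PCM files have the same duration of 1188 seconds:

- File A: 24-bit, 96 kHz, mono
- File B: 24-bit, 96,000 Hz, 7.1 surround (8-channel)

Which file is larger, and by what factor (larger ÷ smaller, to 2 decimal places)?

File B, by a factor of 8.00

File A: 96,000 × 3 × 1 = 288,000 bytes/s.
File B: 96,000 × 3 × 8 = 2,304,000 bytes/s.
File B is larger; ratio = 2,737,152,000 / 342,144,000 = 8.00.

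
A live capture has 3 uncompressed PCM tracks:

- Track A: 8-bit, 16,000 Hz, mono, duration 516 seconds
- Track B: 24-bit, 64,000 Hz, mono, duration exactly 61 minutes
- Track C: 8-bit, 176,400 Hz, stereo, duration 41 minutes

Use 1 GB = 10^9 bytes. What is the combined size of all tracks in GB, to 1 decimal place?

Track A: 16,000 × 516 × 1 × 1 = 8,256,000 bytes.
Track B: exactly 61 minutes = 3,660 s; 64,000 × 3,660 × 3 × 1 = 702,720,000 bytes.
Track C: 41 minutes = 2,460 s; 176,400 × 2,460 × 1 × 2 = 867,888,000 bytes.
Total = 1,578,864,000 bytes = 1.6 GB.

1.6 GB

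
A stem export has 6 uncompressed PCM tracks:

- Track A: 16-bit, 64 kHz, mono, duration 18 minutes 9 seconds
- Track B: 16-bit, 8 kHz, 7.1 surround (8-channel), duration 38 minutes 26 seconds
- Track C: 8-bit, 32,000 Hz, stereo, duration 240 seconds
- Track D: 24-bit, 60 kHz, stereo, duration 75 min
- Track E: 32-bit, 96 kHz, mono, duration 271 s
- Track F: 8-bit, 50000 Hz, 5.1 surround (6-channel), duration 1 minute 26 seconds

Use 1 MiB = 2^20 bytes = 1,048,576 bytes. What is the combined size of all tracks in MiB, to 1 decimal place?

Track A: 18 minutes 9 seconds = 1,089 s; 64,000 × 1,089 × 2 × 1 = 139,392,000 bytes.
Track B: 38 minutes 26 seconds = 2,306 s; 8,000 × 2,306 × 2 × 8 = 295,168,000 bytes.
Track C: 32,000 × 240 × 1 × 2 = 15,360,000 bytes.
Track D: 75 min = 4,500 s; 60,000 × 4,500 × 3 × 2 = 1,620,000,000 bytes.
Track E: 96,000 × 271 × 4 × 1 = 104,064,000 bytes.
Track F: 1 minute 26 seconds = 86 s; 50,000 × 86 × 1 × 6 = 25,800,000 bytes.
Total = 2,199,784,000 bytes = 2097.9 MiB.

2097.9 MiB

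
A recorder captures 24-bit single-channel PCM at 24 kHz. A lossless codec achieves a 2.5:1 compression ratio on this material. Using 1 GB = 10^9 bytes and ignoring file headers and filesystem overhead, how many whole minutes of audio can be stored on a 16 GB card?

Uncompressed byte rate = 24,000 × 3 × 1 = 72,000 bytes/s.
After 2.5:1 compression, effective rate ≈ 28800 bytes/s.
Capacity = 16 × 1,000,000,000 = 16,000,000,000 bytes.
16,000,000,000 / effective rate ≈ 555555.56 s → 9,259 minutes.

9,259 minutes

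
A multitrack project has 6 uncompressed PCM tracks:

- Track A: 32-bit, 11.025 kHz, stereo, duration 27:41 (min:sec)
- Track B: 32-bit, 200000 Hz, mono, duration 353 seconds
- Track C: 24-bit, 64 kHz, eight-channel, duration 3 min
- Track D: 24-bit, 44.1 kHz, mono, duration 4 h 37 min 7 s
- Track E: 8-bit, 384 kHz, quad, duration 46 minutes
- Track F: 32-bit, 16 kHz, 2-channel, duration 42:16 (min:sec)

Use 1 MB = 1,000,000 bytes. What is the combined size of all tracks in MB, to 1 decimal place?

Track A: 27:41 (min:sec) = 1,661 s; 11,025 × 1,661 × 4 × 2 = 146,500,200 bytes.
Track B: 200,000 × 353 × 4 × 1 = 282,400,000 bytes.
Track C: 3 min = 180 s; 64,000 × 180 × 3 × 8 = 276,480,000 bytes.
Track D: 4 h 37 min 7 s = 16,627 s; 44,100 × 16,627 × 3 × 1 = 2,199,752,100 bytes.
Track E: 46 minutes = 2,760 s; 384,000 × 2,760 × 1 × 4 = 4,239,360,000 bytes.
Track F: 42:16 (min:sec) = 2,536 s; 16,000 × 2,536 × 4 × 2 = 324,608,000 bytes.
Total = 7,469,100,300 bytes = 7469.1 MB.

7469.1 MB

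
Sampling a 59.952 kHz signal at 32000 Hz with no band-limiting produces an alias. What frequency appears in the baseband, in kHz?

4.048 kHz

Nyquist = 32,000/2 = 16,000 Hz; 59,952 Hz exceeds it.
Alias = |59,952 − 2×32,000| = |59,952 − 64,000| = 4,048 Hz = 4.048 kHz.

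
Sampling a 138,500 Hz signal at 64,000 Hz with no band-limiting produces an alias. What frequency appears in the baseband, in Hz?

10,500 Hz

Nyquist = 64,000/2 = 32,000 Hz; 138,500 Hz exceeds it.
Alias = |138,500 − 2×64,000| = |138,500 − 128,000| = 10,500 Hz.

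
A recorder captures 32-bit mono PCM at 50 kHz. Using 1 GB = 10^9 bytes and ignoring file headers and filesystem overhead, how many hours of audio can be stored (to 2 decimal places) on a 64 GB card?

Uncompressed byte rate = 50,000 × 4 × 1 = 200,000 bytes/s.
Capacity = 64 × 1,000,000,000 = 64,000,000,000 bytes.
64,000,000,000 / 200,000 ≈ 320000 s → 88.89 hours.

88.89 hours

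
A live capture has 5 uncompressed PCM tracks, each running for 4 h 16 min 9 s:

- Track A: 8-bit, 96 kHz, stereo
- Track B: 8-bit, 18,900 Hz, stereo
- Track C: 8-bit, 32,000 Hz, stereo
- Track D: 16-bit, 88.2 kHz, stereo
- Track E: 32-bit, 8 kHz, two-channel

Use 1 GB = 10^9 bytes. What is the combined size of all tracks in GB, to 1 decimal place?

10.9 GB

4 h 16 min 9 s = 15,369 s.
Track A: 96,000 × 15,369 × 1 × 2 = 2,950,848,000 bytes.
Track B: 18,900 × 15,369 × 1 × 2 = 580,948,200 bytes.
Track C: 32,000 × 15,369 × 1 × 2 = 983,616,000 bytes.
Track D: 88,200 × 15,369 × 2 × 2 = 5,422,183,200 bytes.
Track E: 8,000 × 15,369 × 4 × 2 = 983,616,000 bytes.
Total = 10,921,211,400 bytes = 10.9 GB.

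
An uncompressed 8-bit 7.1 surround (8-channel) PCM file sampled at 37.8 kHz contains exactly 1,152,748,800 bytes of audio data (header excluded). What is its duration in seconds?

Byte rate = 37,800 × 1 × 8 = 302,400 bytes/s.
Duration = 1,152,748,800 / 302,400 = 3,812 s.

3,812 seconds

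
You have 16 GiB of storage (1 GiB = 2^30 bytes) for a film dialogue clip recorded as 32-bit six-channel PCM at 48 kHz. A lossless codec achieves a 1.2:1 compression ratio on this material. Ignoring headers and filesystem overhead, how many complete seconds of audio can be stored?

Uncompressed byte rate = 48,000 × 4 × 6 = 1,152,000 bytes/s.
After 1.2:1 compression, effective rate ≈ 960000 bytes/s.
Capacity = 16 × 1,073,741,824 = 17,179,869,184 bytes.
17,179,869,184 / effective rate ≈ 17895.7 s → 17,895 seconds.

17,895 seconds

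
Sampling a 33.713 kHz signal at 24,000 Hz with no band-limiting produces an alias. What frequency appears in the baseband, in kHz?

9.713 kHz

Nyquist = 24,000/2 = 12,000 Hz; 33,713 Hz exceeds it.
Alias = |33,713 − 1×24,000| = |33,713 − 24,000| = 9,713 Hz = 9.713 kHz.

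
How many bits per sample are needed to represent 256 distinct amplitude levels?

log2(256) = 8.

8 bits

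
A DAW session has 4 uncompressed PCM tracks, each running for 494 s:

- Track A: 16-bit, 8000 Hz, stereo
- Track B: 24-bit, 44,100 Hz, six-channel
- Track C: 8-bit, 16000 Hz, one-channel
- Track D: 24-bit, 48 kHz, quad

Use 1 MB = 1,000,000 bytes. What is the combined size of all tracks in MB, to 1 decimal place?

Track A: 8,000 × 494 × 2 × 2 = 15,808,000 bytes.
Track B: 44,100 × 494 × 3 × 6 = 392,137,200 bytes.
Track C: 16,000 × 494 × 1 × 1 = 7,904,000 bytes.
Track D: 48,000 × 494 × 3 × 4 = 284,544,000 bytes.
Total = 700,393,200 bytes = 700.4 MB.

700.4 MB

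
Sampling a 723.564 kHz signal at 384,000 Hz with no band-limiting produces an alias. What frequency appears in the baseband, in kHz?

Nyquist = 384,000/2 = 192,000 Hz; 723,564 Hz exceeds it.
Alias = |723,564 − 2×384,000| = |723,564 − 768,000| = 44,436 Hz = 44.436 kHz.

44.436 kHz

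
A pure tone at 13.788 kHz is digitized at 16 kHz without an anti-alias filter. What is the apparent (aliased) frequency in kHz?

Nyquist = 16,000/2 = 8,000 Hz; 13,788 Hz exceeds it.
Alias = |13,788 − 1×16,000| = |13,788 − 16,000| = 2,212 Hz = 2.212 kHz.

2.212 kHz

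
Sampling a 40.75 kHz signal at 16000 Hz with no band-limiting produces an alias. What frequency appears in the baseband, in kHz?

7.25 kHz

Nyquist = 16,000/2 = 8,000 Hz; 40,750 Hz exceeds it.
Alias = |40,750 − 3×16,000| = |40,750 − 48,000| = 7,250 Hz = 7.25 kHz.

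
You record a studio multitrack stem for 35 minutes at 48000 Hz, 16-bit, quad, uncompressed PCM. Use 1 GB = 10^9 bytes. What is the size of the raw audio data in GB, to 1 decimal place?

Duration = 35 minutes = 2,100 s.
Bytes = 48,000 samples/s × 2,100 s × 2 bytes/sample × 4 ch = 806,400,000 bytes.
806,400,000 / 1,000,000,000 = 0.8 GB.

0.8 GB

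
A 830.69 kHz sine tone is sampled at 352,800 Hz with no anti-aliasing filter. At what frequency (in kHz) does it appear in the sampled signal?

125.09 kHz

Nyquist = 352,800/2 = 176,400 Hz; 830,690 Hz exceeds it.
Alias = |830,690 − 2×352,800| = |830,690 − 705,600| = 125,090 Hz = 125.09 kHz.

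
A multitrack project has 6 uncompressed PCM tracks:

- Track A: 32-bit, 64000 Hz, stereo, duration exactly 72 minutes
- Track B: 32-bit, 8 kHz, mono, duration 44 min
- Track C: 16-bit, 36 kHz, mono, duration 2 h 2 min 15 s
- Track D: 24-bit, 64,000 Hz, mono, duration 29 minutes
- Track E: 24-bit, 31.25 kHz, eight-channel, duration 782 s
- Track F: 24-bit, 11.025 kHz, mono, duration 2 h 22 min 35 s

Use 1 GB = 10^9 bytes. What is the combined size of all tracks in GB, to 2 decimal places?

4.03 GB

Track A: exactly 72 minutes = 4,320 s; 64,000 × 4,320 × 4 × 2 = 2,211,840,000 bytes.
Track B: 44 min = 2,640 s; 8,000 × 2,640 × 4 × 1 = 84,480,000 bytes.
Track C: 2 h 2 min 15 s = 7,335 s; 36,000 × 7,335 × 2 × 1 = 528,120,000 bytes.
Track D: 29 minutes = 1,740 s; 64,000 × 1,740 × 3 × 1 = 334,080,000 bytes.
Track E: 31,250 × 782 × 3 × 8 = 586,500,000 bytes.
Track F: 2 h 22 min 35 s = 8,555 s; 11,025 × 8,555 × 3 × 1 = 282,956,625 bytes.
Total = 4,027,976,625 bytes = 4.03 GB.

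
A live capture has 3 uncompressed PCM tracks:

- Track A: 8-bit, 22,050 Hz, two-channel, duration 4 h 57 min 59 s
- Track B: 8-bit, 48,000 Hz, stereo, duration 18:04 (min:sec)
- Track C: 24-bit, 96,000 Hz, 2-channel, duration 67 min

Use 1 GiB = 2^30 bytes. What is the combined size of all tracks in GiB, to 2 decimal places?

Track A: 4 h 57 min 59 s = 17,879 s; 22,050 × 17,879 × 1 × 2 = 788,463,900 bytes.
Track B: 18:04 (min:sec) = 1,084 s; 48,000 × 1,084 × 1 × 2 = 104,064,000 bytes.
Track C: 67 min = 4,020 s; 96,000 × 4,020 × 3 × 2 = 2,315,520,000 bytes.
Total = 3,208,047,900 bytes = 2.99 GiB.

2.99 GiB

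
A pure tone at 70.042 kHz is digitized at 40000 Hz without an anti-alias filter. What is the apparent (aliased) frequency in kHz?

9.958 kHz

Nyquist = 40,000/2 = 20,000 Hz; 70,042 Hz exceeds it.
Alias = |70,042 − 2×40,000| = |70,042 − 80,000| = 9,958 Hz = 9.958 kHz.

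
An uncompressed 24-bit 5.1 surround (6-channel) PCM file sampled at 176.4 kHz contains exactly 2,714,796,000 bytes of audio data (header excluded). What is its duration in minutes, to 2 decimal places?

Byte rate = 176,400 × 3 × 6 = 3,175,200 bytes/s.
Duration = 2,714,796,000 / 3,175,200 = 855 s.
855 s / 60 = 14.25 minutes.

14.25 minutes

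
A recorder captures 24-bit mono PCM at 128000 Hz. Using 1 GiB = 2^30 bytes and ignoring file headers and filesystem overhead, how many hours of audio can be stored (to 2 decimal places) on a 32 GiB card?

Uncompressed byte rate = 128,000 × 3 × 1 = 384,000 bytes/s.
Capacity = 32 × 1,073,741,824 = 34,359,738,368 bytes.
34,359,738,368 / 384,000 ≈ 89478.49 s → 24.86 hours.

24.86 hours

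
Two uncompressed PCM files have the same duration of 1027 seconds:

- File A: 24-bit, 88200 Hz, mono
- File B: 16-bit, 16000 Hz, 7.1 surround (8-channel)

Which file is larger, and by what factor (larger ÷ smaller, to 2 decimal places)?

File A: 88,200 × 3 × 1 = 264,600 bytes/s.
File B: 16,000 × 2 × 8 = 256,000 bytes/s.
File A is larger; ratio = 271,744,200 / 262,912,000 = 1.03.

File A, by a factor of 1.03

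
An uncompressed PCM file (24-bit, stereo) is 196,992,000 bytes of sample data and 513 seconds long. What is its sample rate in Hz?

64,000 Hz

Bytes = sample_rate × seconds × bytes_per_sample × channels.
sample_rate = 196,992,000 / (513 × 3 × 2) = 196,992,000 / 3,078 = 64,000 Hz.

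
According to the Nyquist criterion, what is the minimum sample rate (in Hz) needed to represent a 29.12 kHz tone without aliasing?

58,240 Hz

Minimum sample rate = 2 × 29,120 Hz = 58,240 Hz.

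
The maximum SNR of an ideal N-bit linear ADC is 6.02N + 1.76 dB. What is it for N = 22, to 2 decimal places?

134.20 dB

6.02 × 22 + 1.76 = 134.20 dB.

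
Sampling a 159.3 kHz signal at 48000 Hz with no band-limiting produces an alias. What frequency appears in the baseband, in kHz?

15.3 kHz

Nyquist = 48,000/2 = 24,000 Hz; 159,300 Hz exceeds it.
Alias = |159,300 − 3×48,000| = |159,300 − 144,000| = 15,300 Hz = 15.3 kHz.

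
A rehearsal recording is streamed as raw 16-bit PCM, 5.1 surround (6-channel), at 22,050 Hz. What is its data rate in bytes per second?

264,600 bytes/s

Bit rate = 22,050 × 16 × 6 = 2,116,800 bits/s.
2,116,800 / 8 = 264,600 bytes/s.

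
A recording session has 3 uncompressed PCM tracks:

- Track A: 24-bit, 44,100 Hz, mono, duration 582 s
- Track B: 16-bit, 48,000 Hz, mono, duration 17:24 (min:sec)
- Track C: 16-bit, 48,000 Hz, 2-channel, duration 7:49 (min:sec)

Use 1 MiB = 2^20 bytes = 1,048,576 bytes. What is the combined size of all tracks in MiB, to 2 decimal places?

Track A: 44,100 × 582 × 3 × 1 = 76,998,600 bytes.
Track B: 17:24 (min:sec) = 1,044 s; 48,000 × 1,044 × 2 × 1 = 100,224,000 bytes.
Track C: 7:49 (min:sec) = 469 s; 48,000 × 469 × 2 × 2 = 90,048,000 bytes.
Total = 267,270,600 bytes = 254.89 MiB.

254.89 MiB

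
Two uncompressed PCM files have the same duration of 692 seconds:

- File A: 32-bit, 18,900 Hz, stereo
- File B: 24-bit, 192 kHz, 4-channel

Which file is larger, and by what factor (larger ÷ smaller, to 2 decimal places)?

File B, by a factor of 15.24

File A: 18,900 × 4 × 2 = 151,200 bytes/s.
File B: 192,000 × 3 × 4 = 2,304,000 bytes/s.
File B is larger; ratio = 1,594,368,000 / 104,630,400 = 15.24.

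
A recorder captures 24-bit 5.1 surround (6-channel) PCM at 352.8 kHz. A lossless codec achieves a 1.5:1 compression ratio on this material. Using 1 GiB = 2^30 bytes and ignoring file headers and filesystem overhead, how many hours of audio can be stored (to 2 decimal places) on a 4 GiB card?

0.28 hours

Uncompressed byte rate = 352,800 × 3 × 6 = 6,350,400 bytes/s.
After 1.5:1 compression, effective rate ≈ 4233600 bytes/s.
Capacity = 4 × 1,073,741,824 = 4,294,967,296 bytes.
4,294,967,296 / effective rate ≈ 1014.5 s → 0.28 hours.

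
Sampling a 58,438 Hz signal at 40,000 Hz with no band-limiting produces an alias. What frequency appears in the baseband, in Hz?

18,438 Hz

Nyquist = 40,000/2 = 20,000 Hz; 58,438 Hz exceeds it.
Alias = |58,438 − 1×40,000| = |58,438 − 40,000| = 18,438 Hz.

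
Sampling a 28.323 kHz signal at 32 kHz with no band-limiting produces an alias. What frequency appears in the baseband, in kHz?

Nyquist = 32,000/2 = 16,000 Hz; 28,323 Hz exceeds it.
Alias = |28,323 − 1×32,000| = |28,323 − 32,000| = 3,677 Hz = 3.677 kHz.

3.677 kHz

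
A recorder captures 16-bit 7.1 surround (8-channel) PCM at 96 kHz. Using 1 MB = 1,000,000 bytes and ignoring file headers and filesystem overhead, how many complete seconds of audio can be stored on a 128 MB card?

Uncompressed byte rate = 96,000 × 2 × 8 = 1,536,000 bytes/s.
Capacity = 128 × 1,000,000 = 128,000,000 bytes.
128,000,000 / 1,536,000 ≈ 83.33 s → 83 seconds.

83 seconds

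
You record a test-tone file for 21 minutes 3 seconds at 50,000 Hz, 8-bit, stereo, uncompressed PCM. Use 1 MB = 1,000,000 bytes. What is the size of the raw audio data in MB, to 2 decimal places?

126.30 MB

Duration = 21 minutes 3 seconds = 1,263 s.
Bytes = 50,000 samples/s × 1,263 s × 1 bytes/sample × 2 ch = 126,300,000 bytes.
126,300,000 / 1,000,000 = 126.30 MB.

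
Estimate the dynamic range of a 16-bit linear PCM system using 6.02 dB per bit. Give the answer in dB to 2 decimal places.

96.32 dB

16 × 6.02 = 96.32 dB.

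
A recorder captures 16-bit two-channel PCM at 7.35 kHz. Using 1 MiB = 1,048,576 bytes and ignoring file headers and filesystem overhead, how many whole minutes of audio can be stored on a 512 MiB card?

304 minutes

Uncompressed byte rate = 7,350 × 2 × 2 = 29,400 bytes/s.
Capacity = 512 × 1,048,576 = 536,870,912 bytes.
536,870,912 / 29,400 ≈ 18260.92 s → 304 minutes.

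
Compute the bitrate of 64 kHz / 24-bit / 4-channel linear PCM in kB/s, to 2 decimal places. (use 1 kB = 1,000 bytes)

768.00 kB/s

Bit rate = 64,000 × 24 × 4 = 6,144,000 bits/s.
6,144,000 / 8 = 768,000 B/s = 768.00 kB/s.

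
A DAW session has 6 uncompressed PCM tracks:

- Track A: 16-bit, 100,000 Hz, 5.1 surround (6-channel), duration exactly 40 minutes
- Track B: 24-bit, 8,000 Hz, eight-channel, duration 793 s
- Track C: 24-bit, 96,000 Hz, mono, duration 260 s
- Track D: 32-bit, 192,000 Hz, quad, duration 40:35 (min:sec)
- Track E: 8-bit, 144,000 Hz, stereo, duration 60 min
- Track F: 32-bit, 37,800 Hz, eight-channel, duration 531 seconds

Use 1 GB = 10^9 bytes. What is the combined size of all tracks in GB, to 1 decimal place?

12.3 GB

Track A: exactly 40 minutes = 2,400 s; 100,000 × 2,400 × 2 × 6 = 2,880,000,000 bytes.
Track B: 8,000 × 793 × 3 × 8 = 152,256,000 bytes.
Track C: 96,000 × 260 × 3 × 1 = 74,880,000 bytes.
Track D: 40:35 (min:sec) = 2,435 s; 192,000 × 2,435 × 4 × 4 = 7,480,320,000 bytes.
Track E: 60 min = 3,600 s; 144,000 × 3,600 × 1 × 2 = 1,036,800,000 bytes.
Track F: 37,800 × 531 × 4 × 8 = 642,297,600 bytes.
Total = 12,266,553,600 bytes = 12.3 GB.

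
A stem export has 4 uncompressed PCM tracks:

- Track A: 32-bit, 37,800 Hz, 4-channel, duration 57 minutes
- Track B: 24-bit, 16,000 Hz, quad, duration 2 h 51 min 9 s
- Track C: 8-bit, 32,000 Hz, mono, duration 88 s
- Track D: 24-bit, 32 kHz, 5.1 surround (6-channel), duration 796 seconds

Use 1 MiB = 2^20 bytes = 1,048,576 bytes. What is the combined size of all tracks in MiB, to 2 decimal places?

4292.85 MiB

Track A: 57 minutes = 3,420 s; 37,800 × 3,420 × 4 × 4 = 2,068,416,000 bytes.
Track B: 2 h 51 min 9 s = 10,269 s; 16,000 × 10,269 × 3 × 4 = 1,971,648,000 bytes.
Track C: 32,000 × 88 × 1 × 1 = 2,816,000 bytes.
Track D: 32,000 × 796 × 3 × 6 = 458,496,000 bytes.
Total = 4,501,376,000 bytes = 4292.85 MiB.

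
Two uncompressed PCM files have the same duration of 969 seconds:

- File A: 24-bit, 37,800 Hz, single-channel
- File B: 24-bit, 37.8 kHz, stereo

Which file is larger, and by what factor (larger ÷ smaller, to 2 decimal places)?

File A: 37,800 × 3 × 1 = 113,400 bytes/s.
File B: 37,800 × 3 × 2 = 226,800 bytes/s.
File B is larger; ratio = 219,769,200 / 109,884,600 = 2.00.

File B, by a factor of 2.00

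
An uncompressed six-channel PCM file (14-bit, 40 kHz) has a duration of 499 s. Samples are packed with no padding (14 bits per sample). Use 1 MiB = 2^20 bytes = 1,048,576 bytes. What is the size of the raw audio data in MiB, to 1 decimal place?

Bits = 40,000 × 499 × 14 × 6 = 1,676,640,000 bits = 209,580,000 bytes.
209,580,000 / 1,048,576 = 199.9 MiB.

199.9 MiB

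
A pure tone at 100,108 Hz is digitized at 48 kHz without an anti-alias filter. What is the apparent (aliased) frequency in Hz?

Nyquist = 48,000/2 = 24,000 Hz; 100,108 Hz exceeds it.
Alias = |100,108 − 2×48,000| = |100,108 − 96,000| = 4,108 Hz.

4,108 Hz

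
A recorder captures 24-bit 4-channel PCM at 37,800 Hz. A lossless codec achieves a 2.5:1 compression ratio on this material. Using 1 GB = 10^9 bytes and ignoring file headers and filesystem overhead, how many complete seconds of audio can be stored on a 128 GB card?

Uncompressed byte rate = 37,800 × 3 × 4 = 453,600 bytes/s.
After 2.5:1 compression, effective rate ≈ 181440 bytes/s.
Capacity = 128 × 1,000,000,000 = 128,000,000,000 bytes.
128,000,000,000 / effective rate ≈ 705467.37 s → 705,467 seconds.

705,467 seconds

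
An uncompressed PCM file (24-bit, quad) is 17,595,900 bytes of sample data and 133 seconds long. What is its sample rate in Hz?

11,025 Hz

Bytes = sample_rate × seconds × bytes_per_sample × channels.
sample_rate = 17,595,900 / (133 × 3 × 4) = 17,595,900 / 1,596 = 11,025 Hz.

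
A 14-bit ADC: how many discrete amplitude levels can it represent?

16,384 levels

2^14 = 16,384.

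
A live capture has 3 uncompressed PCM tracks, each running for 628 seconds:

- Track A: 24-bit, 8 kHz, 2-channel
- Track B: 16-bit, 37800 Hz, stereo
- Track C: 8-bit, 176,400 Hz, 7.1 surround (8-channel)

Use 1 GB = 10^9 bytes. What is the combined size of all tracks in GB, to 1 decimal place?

Track A: 8,000 × 628 × 3 × 2 = 30,144,000 bytes.
Track B: 37,800 × 628 × 2 × 2 = 94,953,600 bytes.
Track C: 176,400 × 628 × 1 × 8 = 886,233,600 bytes.
Total = 1,011,331,200 bytes = 1.0 GB.

1.0 GB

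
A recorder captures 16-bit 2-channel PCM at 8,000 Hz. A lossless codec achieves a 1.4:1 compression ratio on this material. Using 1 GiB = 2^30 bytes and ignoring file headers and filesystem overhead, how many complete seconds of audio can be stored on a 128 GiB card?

Uncompressed byte rate = 8,000 × 2 × 2 = 32,000 bytes/s.
After 1.4:1 compression, effective rate ≈ 22857.14 bytes/s.
Capacity = 128 × 1,073,741,824 = 137,438,953,472 bytes.
137,438,953,472 / effective rate ≈ 6012954.21 s → 6,012,954 seconds.

6,012,954 seconds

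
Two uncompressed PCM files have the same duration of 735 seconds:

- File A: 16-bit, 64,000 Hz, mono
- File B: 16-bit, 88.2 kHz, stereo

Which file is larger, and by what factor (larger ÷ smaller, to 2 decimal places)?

File B, by a factor of 2.76

File A: 64,000 × 2 × 1 = 128,000 bytes/s.
File B: 88,200 × 2 × 2 = 352,800 bytes/s.
File B is larger; ratio = 259,308,000 / 94,080,000 = 2.76.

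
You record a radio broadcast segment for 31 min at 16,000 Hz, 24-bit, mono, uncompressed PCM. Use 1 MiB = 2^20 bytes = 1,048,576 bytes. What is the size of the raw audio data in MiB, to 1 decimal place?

85.1 MiB

Duration = 31 min = 1,860 s.
Bytes = 16,000 samples/s × 1,860 s × 3 bytes/sample × 1 ch = 89,280,000 bytes.
89,280,000 / 1,048,576 = 85.1 MiB.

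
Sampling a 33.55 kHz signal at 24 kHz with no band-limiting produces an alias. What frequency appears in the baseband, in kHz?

Nyquist = 24,000/2 = 12,000 Hz; 33,550 Hz exceeds it.
Alias = |33,550 − 1×24,000| = |33,550 − 24,000| = 9,550 Hz = 9.55 kHz.

9.55 kHz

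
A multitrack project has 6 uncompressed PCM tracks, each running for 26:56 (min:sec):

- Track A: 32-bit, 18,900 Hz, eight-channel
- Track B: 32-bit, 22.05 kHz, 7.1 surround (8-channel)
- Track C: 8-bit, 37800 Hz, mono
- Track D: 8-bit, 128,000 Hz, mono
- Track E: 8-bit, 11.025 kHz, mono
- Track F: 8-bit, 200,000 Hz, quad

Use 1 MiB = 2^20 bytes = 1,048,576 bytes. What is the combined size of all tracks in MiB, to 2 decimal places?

3524.93 MiB

26:56 (min:sec) = 1,616 s.
Track A: 18,900 × 1,616 × 4 × 8 = 977,356,800 bytes.
Track B: 22,050 × 1,616 × 4 × 8 = 1,140,249,600 bytes.
Track C: 37,800 × 1,616 × 1 × 1 = 61,084,800 bytes.
Track D: 128,000 × 1,616 × 1 × 1 = 206,848,000 bytes.
Track E: 11,025 × 1,616 × 1 × 1 = 17,816,400 bytes.
Track F: 200,000 × 1,616 × 1 × 4 = 1,292,800,000 bytes.
Total = 3,696,155,600 bytes = 3524.93 MiB.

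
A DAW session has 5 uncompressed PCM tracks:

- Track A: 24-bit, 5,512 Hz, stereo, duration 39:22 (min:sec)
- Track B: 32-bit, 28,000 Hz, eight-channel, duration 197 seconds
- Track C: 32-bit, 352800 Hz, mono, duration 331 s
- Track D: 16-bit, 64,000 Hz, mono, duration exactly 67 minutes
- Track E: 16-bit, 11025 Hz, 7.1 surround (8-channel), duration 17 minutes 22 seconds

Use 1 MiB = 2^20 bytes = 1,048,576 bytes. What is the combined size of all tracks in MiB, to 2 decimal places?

Track A: 39:22 (min:sec) = 2,362 s; 5,512 × 2,362 × 3 × 2 = 78,116,064 bytes.
Track B: 28,000 × 197 × 4 × 8 = 176,512,000 bytes.
Track C: 352,800 × 331 × 4 × 1 = 467,107,200 bytes.
Track D: exactly 67 minutes = 4,020 s; 64,000 × 4,020 × 2 × 1 = 514,560,000 bytes.
Track E: 17 minutes 22 seconds = 1,042 s; 11,025 × 1,042 × 2 × 8 = 183,808,800 bytes.
Total = 1,420,104,064 bytes = 1354.32 MiB.

1354.32 MiB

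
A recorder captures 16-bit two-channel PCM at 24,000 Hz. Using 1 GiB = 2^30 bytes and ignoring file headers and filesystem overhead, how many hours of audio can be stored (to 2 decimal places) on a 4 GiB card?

12.43 hours

Uncompressed byte rate = 24,000 × 2 × 2 = 96,000 bytes/s.
Capacity = 4 × 1,073,741,824 = 4,294,967,296 bytes.
4,294,967,296 / 96,000 ≈ 44739.24 s → 12.43 hours.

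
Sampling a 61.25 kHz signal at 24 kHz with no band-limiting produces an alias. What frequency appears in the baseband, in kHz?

10.75 kHz

Nyquist = 24,000/2 = 12,000 Hz; 61,250 Hz exceeds it.
Alias = |61,250 − 3×24,000| = |61,250 − 72,000| = 10,750 Hz = 10.75 kHz.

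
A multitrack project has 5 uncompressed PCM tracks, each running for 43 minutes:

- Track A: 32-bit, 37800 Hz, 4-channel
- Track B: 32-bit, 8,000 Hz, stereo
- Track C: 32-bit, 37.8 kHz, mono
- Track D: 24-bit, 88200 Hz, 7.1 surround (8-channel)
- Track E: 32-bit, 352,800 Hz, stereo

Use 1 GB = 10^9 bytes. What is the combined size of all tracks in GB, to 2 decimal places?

43 minutes = 2,580 s.
Track A: 37,800 × 2,580 × 4 × 4 = 1,560,384,000 bytes.
Track B: 8,000 × 2,580 × 4 × 2 = 165,120,000 bytes.
Track C: 37,800 × 2,580 × 4 × 1 = 390,096,000 bytes.
Track D: 88,200 × 2,580 × 3 × 8 = 5,461,344,000 bytes.
Track E: 352,800 × 2,580 × 4 × 2 = 7,281,792,000 bytes.
Total = 14,858,736,000 bytes = 14.86 GB.

14.86 GB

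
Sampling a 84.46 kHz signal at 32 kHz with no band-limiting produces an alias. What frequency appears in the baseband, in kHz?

Nyquist = 32,000/2 = 16,000 Hz; 84,460 Hz exceeds it.
Alias = |84,460 − 3×32,000| = |84,460 − 96,000| = 11,540 Hz = 11.54 kHz.

11.54 kHz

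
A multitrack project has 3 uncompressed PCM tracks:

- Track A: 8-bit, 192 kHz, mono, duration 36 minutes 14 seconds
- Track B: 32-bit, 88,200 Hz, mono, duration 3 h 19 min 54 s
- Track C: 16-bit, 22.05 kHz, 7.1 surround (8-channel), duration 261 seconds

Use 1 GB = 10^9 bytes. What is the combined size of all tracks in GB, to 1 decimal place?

Track A: 36 minutes 14 seconds = 2,174 s; 192,000 × 2,174 × 1 × 1 = 417,408,000 bytes.
Track B: 3 h 19 min 54 s = 11,994 s; 88,200 × 11,994 × 4 × 1 = 4,231,483,200 bytes.
Track C: 22,050 × 261 × 2 × 8 = 92,080,800 bytes.
Total = 4,740,972,000 bytes = 4.7 GB.

4.7 GB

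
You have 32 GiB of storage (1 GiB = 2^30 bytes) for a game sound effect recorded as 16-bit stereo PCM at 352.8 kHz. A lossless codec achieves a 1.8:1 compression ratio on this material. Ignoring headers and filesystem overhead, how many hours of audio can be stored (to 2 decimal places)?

12.17 hours

Uncompressed byte rate = 352,800 × 2 × 2 = 1,411,200 bytes/s.
After 1.8:1 compression, effective rate ≈ 784000 bytes/s.
Capacity = 32 × 1,073,741,824 = 34,359,738,368 bytes.
34,359,738,368 / effective rate ≈ 43826.2 s → 12.17 hours.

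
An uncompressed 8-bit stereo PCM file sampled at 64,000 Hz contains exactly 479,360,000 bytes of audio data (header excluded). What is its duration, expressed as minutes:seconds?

Byte rate = 64,000 × 1 × 2 = 128,000 bytes/s.
Duration = 479,360,000 / 128,000 = 3,745 s.
3,745 s = 62:25.

62:25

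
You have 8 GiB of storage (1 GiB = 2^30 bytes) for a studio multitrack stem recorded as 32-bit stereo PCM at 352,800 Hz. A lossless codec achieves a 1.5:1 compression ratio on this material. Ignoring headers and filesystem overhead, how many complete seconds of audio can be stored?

4,565 seconds

Uncompressed byte rate = 352,800 × 4 × 2 = 2,822,400 bytes/s.
After 1.5:1 compression, effective rate ≈ 1881600 bytes/s.
Capacity = 8 × 1,073,741,824 = 8,589,934,592 bytes.
8,589,934,592 / effective rate ≈ 4565.23 s → 4,565 seconds.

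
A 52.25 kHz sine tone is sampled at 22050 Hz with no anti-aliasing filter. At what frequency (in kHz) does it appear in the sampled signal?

8.15 kHz

Nyquist = 22,050/2 = 11,025 Hz; 52,250 Hz exceeds it.
Alias = |52,250 − 2×22,050| = |52,250 − 44,100| = 8,150 Hz = 8.15 kHz.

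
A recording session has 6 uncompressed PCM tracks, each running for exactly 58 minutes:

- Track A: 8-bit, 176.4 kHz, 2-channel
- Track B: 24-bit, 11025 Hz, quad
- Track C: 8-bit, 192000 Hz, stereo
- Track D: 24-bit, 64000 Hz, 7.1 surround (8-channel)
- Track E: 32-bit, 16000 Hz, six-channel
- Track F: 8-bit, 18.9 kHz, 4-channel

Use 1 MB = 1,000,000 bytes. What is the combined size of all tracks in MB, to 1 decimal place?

exactly 58 minutes = 3,480 s.
Track A: 176,400 × 3,480 × 1 × 2 = 1,227,744,000 bytes.
Track B: 11,025 × 3,480 × 3 × 4 = 460,404,000 bytes.
Track C: 192,000 × 3,480 × 1 × 2 = 1,336,320,000 bytes.
Track D: 64,000 × 3,480 × 3 × 8 = 5,345,280,000 bytes.
Track E: 16,000 × 3,480 × 4 × 6 = 1,336,320,000 bytes.
Track F: 18,900 × 3,480 × 1 × 4 = 263,088,000 bytes.
Total = 9,969,156,000 bytes = 9969.2 MB.

9969.2 MB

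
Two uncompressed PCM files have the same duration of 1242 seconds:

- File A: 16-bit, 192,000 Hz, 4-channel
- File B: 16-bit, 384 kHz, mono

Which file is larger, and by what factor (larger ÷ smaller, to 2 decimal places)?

File A, by a factor of 2.00

File A: 192,000 × 2 × 4 = 1,536,000 bytes/s.
File B: 384,000 × 2 × 1 = 768,000 bytes/s.
File A is larger; ratio = 1,907,712,000 / 953,856,000 = 2.00.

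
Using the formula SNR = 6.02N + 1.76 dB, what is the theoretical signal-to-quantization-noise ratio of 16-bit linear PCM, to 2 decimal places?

6.02 × 16 + 1.76 = 98.08 dB.

98.08 dB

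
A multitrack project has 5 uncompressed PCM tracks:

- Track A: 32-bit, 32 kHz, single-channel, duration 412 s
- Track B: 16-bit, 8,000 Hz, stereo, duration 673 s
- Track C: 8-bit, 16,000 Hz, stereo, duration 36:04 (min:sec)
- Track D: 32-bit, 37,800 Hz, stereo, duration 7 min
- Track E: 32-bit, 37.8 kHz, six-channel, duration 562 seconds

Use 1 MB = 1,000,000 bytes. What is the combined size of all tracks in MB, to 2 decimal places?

Track A: 32,000 × 412 × 4 × 1 = 52,736,000 bytes.
Track B: 8,000 × 673 × 2 × 2 = 21,536,000 bytes.
Track C: 36:04 (min:sec) = 2,164 s; 16,000 × 2,164 × 1 × 2 = 69,248,000 bytes.
Track D: 7 min = 420 s; 37,800 × 420 × 4 × 2 = 127,008,000 bytes.
Track E: 37,800 × 562 × 4 × 6 = 509,846,400 bytes.
Total = 780,374,400 bytes = 780.37 MB.

780.37 MB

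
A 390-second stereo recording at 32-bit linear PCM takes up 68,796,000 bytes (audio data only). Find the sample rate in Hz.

22,050 Hz

Bytes = sample_rate × seconds × bytes_per_sample × channels.
sample_rate = 68,796,000 / (390 × 4 × 2) = 68,796,000 / 3,120 = 22,050 Hz.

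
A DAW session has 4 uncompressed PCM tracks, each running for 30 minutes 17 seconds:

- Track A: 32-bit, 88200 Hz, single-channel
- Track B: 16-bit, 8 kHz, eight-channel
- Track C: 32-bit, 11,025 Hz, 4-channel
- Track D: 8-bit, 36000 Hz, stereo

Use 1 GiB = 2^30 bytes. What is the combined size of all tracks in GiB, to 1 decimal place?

1.2 GiB

30 minutes 17 seconds = 1,817 s.
Track A: 88,200 × 1,817 × 4 × 1 = 641,037,600 bytes.
Track B: 8,000 × 1,817 × 2 × 8 = 232,576,000 bytes.
Track C: 11,025 × 1,817 × 4 × 4 = 320,518,800 bytes.
Track D: 36,000 × 1,817 × 1 × 2 = 130,824,000 bytes.
Total = 1,324,956,400 bytes = 1.2 GiB.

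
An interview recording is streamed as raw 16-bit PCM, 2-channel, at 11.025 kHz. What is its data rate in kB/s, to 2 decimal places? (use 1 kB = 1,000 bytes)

44.10 kB/s

Bit rate = 11,025 × 16 × 2 = 352,800 bits/s.
352,800 / 8 = 44,100 B/s = 44.10 kB/s.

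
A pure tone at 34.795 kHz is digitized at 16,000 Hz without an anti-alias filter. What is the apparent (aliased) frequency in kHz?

2.795 kHz

Nyquist = 16,000/2 = 8,000 Hz; 34,795 Hz exceeds it.
Alias = |34,795 − 2×16,000| = |34,795 − 32,000| = 2,795 Hz = 2.795 kHz.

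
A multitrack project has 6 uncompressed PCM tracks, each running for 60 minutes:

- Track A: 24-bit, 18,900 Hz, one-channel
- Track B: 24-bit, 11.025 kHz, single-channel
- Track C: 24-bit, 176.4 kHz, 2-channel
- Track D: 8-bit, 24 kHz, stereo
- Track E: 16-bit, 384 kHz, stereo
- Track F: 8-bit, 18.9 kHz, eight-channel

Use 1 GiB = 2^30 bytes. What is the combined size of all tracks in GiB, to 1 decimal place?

9.7 GiB

60 minutes = 3,600 s.
Track A: 18,900 × 3,600 × 3 × 1 = 204,120,000 bytes.
Track B: 11,025 × 3,600 × 3 × 1 = 119,070,000 bytes.
Track C: 176,400 × 3,600 × 3 × 2 = 3,810,240,000 bytes.
Track D: 24,000 × 3,600 × 1 × 2 = 172,800,000 bytes.
Track E: 384,000 × 3,600 × 2 × 2 = 5,529,600,000 bytes.
Track F: 18,900 × 3,600 × 1 × 8 = 544,320,000 bytes.
Total = 10,380,150,000 bytes = 9.7 GiB.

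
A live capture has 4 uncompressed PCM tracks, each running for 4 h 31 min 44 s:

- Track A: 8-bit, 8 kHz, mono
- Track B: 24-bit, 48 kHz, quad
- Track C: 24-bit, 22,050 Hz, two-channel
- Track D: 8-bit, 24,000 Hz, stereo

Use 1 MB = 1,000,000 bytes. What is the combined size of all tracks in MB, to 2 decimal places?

4 h 31 min 44 s = 16,304 s.
Track A: 8,000 × 16,304 × 1 × 1 = 130,432,000 bytes.
Track B: 48,000 × 16,304 × 3 × 4 = 9,391,104,000 bytes.
Track C: 22,050 × 16,304 × 3 × 2 = 2,157,019,200 bytes.
Track D: 24,000 × 16,304 × 1 × 2 = 782,592,000 bytes.
Total = 12,461,147,200 bytes = 12461.15 MB.

12461.15 MB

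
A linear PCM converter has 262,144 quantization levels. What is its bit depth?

log2(262,144) = 18.

18 bits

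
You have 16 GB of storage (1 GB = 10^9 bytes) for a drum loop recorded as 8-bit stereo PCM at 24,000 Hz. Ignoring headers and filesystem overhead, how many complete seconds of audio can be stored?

333,333 seconds

Uncompressed byte rate = 24,000 × 1 × 2 = 48,000 bytes/s.
Capacity = 16 × 1,000,000,000 = 16,000,000,000 bytes.
16,000,000,000 / 48,000 ≈ 333333.33 s → 333,333 seconds.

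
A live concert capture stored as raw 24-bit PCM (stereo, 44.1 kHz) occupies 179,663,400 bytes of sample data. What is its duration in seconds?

Byte rate = 44,100 × 3 × 2 = 264,600 bytes/s.
Duration = 179,663,400 / 264,600 = 679 s.

679 seconds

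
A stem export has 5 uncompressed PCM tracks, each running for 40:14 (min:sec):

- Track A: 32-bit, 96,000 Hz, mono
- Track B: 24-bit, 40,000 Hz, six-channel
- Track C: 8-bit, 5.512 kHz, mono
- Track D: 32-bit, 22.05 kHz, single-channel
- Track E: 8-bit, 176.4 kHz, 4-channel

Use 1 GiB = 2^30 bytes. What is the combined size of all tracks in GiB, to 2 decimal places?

40:14 (min:sec) = 2,414 s.
Track A: 96,000 × 2,414 × 4 × 1 = 926,976,000 bytes.
Track B: 40,000 × 2,414 × 3 × 6 = 1,738,080,000 bytes.
Track C: 5,512 × 2,414 × 1 × 1 = 13,305,968 bytes.
Track D: 22,050 × 2,414 × 4 × 1 = 212,914,800 bytes.
Track E: 176,400 × 2,414 × 1 × 4 = 1,703,318,400 bytes.
Total = 4,594,595,168 bytes = 4.28 GiB.

4.28 GiB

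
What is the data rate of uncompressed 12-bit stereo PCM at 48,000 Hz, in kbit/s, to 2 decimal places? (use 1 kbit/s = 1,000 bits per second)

1152.00 kbit/s

Bit rate = 48,000 × 12 × 2 = 1,152,000 bits/s.
= 1152.00 kbit/s.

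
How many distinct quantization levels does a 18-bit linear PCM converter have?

2^18 = 262,144.

262,144 levels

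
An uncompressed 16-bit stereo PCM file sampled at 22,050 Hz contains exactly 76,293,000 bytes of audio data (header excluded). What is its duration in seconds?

Byte rate = 22,050 × 2 × 2 = 88,200 bytes/s.
Duration = 76,293,000 / 88,200 = 865 s.

865 seconds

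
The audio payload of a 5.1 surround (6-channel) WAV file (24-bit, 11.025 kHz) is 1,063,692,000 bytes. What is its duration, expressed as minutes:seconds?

89:20

Byte rate = 11,025 × 3 × 6 = 198,450 bytes/s.
Duration = 1,063,692,000 / 198,450 = 5,360 s.
5,360 s = 89:20.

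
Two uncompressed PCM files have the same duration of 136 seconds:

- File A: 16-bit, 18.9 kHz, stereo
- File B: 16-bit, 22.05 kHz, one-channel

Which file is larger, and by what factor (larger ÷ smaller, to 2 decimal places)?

File A, by a factor of 1.71

File A: 18,900 × 2 × 2 = 75,600 bytes/s.
File B: 22,050 × 2 × 1 = 44,100 bytes/s.
File A is larger; ratio = 10,281,600 / 5,997,600 = 1.71.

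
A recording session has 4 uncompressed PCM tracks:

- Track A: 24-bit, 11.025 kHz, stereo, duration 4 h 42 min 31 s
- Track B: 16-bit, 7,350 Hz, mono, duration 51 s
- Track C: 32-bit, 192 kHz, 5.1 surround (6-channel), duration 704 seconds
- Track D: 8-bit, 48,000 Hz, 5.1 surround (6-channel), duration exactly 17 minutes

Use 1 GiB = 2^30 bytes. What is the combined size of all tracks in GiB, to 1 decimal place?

4.3 GiB

Track A: 4 h 42 min 31 s = 16,951 s; 11,025 × 16,951 × 3 × 2 = 1,121,308,650 bytes.
Track B: 7,350 × 51 × 2 × 1 = 749,700 bytes.
Track C: 192,000 × 704 × 4 × 6 = 3,244,032,000 bytes.
Track D: exactly 17 minutes = 1,020 s; 48,000 × 1,020 × 1 × 6 = 293,760,000 bytes.
Total = 4,659,850,350 bytes = 4.3 GiB.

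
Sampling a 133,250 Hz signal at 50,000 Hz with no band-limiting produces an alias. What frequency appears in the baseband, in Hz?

16,750 Hz

Nyquist = 50,000/2 = 25,000 Hz; 133,250 Hz exceeds it.
Alias = |133,250 − 3×50,000| = |133,250 − 150,000| = 16,750 Hz.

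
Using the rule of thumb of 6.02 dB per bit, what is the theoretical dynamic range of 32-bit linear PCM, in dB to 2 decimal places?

32 × 6.02 = 192.64 dB.

192.64 dB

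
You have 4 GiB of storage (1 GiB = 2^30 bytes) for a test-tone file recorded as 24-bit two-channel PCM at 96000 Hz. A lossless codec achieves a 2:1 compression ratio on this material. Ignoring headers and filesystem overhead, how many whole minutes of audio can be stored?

Uncompressed byte rate = 96,000 × 3 × 2 = 576,000 bytes/s.
After 2:1 compression, effective rate ≈ 288000 bytes/s.
Capacity = 4 × 1,073,741,824 = 4,294,967,296 bytes.
4,294,967,296 / effective rate ≈ 14913.08 s → 248 minutes.

248 minutes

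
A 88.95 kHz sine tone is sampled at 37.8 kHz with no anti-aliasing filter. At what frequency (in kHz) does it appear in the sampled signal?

Nyquist = 37,800/2 = 18,900 Hz; 88,950 Hz exceeds it.
Alias = |88,950 − 2×37,800| = |88,950 − 75,600| = 13,350 Hz = 13.35 kHz.

13.35 kHz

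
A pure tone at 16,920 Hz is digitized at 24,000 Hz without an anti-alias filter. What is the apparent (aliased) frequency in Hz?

Nyquist = 24,000/2 = 12,000 Hz; 16,920 Hz exceeds it.
Alias = |16,920 − 1×24,000| = |16,920 − 24,000| = 7,080 Hz.

7,080 Hz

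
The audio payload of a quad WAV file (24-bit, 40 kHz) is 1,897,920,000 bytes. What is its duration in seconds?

Byte rate = 40,000 × 3 × 4 = 480,000 bytes/s.
Duration = 1,897,920,000 / 480,000 = 3,954 s.

3,954 seconds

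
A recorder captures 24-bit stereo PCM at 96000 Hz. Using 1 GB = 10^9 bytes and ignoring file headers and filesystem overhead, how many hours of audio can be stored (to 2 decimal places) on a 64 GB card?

Uncompressed byte rate = 96,000 × 3 × 2 = 576,000 bytes/s.
Capacity = 64 × 1,000,000,000 = 64,000,000,000 bytes.
64,000,000,000 / 576,000 ≈ 111111.11 s → 30.86 hours.

30.86 hours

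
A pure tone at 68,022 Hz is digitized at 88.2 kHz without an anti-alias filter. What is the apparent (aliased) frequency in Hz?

20,178 Hz

Nyquist = 88,200/2 = 44,100 Hz; 68,022 Hz exceeds it.
Alias = |68,022 − 1×88,200| = |68,022 − 88,200| = 20,178 Hz.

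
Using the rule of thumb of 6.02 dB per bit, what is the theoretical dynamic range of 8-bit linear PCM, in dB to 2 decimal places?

8 × 6.02 = 48.16 dB.

48.16 dB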